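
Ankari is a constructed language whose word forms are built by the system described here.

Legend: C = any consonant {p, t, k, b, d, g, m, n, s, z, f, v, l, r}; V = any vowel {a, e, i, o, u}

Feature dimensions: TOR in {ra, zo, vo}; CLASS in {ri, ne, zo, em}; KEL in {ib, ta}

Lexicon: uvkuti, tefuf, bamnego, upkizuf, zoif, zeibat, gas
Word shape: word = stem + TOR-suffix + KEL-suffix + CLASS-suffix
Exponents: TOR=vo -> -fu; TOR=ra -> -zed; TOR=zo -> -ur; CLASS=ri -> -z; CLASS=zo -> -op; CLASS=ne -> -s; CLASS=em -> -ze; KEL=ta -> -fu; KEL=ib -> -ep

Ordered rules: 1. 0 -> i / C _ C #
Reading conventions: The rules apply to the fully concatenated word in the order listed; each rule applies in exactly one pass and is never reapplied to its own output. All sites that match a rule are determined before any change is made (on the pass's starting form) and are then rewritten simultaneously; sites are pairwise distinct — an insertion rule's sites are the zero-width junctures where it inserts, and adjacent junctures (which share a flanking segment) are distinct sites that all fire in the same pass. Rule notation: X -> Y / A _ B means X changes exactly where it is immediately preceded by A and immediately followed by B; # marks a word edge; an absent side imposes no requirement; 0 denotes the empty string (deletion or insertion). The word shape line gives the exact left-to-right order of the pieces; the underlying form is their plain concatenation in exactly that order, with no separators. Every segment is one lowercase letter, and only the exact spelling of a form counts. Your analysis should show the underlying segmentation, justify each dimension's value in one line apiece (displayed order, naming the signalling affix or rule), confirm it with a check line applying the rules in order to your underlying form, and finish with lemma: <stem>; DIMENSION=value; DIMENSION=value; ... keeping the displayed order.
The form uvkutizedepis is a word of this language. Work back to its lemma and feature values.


underlying: uvkuti-zed-ep-s
TOR=ra - signalled by the affix -zed
CLASS=ne - signalled by the affix -s
KEL=ib - signalled by the affix -ep
check: uvkutizedeps -> uvkutizedepis
lemma: uvkuti; TOR=ra; CLASS=ne; KEL=ib


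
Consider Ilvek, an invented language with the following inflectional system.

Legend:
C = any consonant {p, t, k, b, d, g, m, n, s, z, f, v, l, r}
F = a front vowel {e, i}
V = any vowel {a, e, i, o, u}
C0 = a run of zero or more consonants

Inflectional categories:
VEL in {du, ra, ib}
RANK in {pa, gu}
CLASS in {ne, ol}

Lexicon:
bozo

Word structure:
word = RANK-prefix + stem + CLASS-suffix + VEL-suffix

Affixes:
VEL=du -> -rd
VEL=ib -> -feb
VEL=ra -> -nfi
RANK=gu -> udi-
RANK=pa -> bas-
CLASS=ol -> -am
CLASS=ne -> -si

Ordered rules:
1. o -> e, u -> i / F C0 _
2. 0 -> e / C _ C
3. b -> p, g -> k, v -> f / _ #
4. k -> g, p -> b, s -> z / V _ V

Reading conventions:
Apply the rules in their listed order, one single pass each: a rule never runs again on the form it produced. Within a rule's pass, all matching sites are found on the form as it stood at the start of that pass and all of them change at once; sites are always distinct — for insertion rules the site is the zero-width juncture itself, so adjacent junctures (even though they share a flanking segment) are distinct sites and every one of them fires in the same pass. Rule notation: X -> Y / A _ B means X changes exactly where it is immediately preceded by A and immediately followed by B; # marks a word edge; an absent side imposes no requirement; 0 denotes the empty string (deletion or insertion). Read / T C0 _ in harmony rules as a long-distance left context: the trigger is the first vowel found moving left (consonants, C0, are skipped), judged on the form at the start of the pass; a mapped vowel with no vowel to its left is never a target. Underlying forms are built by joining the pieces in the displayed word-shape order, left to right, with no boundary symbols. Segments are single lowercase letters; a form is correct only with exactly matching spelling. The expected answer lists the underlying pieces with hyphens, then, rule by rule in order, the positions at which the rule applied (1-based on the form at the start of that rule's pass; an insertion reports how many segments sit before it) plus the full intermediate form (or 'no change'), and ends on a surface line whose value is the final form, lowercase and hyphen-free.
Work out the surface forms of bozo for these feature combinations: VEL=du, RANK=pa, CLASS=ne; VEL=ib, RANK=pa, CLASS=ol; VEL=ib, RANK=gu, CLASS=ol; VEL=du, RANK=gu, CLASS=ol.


cell VEL=du, RANK=pa, CLASS=ne:
underlying: bas-bozo-si-rd
1. o -> e, u -> i / F C0 _: no change
2. 0 -> e / C _ C: inserts after position(s) 3, 10: basebozosired
3. b -> p, g -> k, v -> f / _ #: no change
4. k -> g, p -> b, s -> z / V _ V: fires at position(s) 3, 9: bazebozozired
surface: bazebozozired

cell VEL=ib, RANK=pa, CLASS=ol:
underlying: bas-bozo-am-feb
1. o -> e, u -> i / F C0 _: no change
2. 0 -> e / C _ C: inserts after position(s) 3, 9: basebozoamefeb
3. b -> p, g -> k, v -> f / _ #: fires at position(s) 14: basebozoamefep
4. k -> g, p -> b, s -> z / V _ V: fires at position(s) 3: bazebozoamefep
surface: bazebozoamefep

cell VEL=ib, RANK=gu, CLASS=ol:
underlying: udi-bozo-am-feb
1. o -> e, u -> i / F C0 _: fires at position(s) 5: udibezoamfeb
2. 0 -> e / C _ C: inserts after position(s) 9: udibezoamefeb
3. b -> p, g -> k, v -> f / _ #: fires at position(s) 13: udibezoamefep
4. k -> g, p -> b, s -> z / V _ V: no change
surface: udibezoamefep

cell VEL=du, RANK=gu, CLASS=ol:
underlying: udi-bozo-am-rd
1. o -> e, u -> i / F C0 _: fires at position(s) 5: udibezoamrd
2. 0 -> e / C _ C: inserts after position(s) 9, 10: udibezoamered
3. b -> p, g -> k, v -> f / _ #: no change
4. k -> g, p -> b, s -> z / V _ V: no change
surface: udibezoamered


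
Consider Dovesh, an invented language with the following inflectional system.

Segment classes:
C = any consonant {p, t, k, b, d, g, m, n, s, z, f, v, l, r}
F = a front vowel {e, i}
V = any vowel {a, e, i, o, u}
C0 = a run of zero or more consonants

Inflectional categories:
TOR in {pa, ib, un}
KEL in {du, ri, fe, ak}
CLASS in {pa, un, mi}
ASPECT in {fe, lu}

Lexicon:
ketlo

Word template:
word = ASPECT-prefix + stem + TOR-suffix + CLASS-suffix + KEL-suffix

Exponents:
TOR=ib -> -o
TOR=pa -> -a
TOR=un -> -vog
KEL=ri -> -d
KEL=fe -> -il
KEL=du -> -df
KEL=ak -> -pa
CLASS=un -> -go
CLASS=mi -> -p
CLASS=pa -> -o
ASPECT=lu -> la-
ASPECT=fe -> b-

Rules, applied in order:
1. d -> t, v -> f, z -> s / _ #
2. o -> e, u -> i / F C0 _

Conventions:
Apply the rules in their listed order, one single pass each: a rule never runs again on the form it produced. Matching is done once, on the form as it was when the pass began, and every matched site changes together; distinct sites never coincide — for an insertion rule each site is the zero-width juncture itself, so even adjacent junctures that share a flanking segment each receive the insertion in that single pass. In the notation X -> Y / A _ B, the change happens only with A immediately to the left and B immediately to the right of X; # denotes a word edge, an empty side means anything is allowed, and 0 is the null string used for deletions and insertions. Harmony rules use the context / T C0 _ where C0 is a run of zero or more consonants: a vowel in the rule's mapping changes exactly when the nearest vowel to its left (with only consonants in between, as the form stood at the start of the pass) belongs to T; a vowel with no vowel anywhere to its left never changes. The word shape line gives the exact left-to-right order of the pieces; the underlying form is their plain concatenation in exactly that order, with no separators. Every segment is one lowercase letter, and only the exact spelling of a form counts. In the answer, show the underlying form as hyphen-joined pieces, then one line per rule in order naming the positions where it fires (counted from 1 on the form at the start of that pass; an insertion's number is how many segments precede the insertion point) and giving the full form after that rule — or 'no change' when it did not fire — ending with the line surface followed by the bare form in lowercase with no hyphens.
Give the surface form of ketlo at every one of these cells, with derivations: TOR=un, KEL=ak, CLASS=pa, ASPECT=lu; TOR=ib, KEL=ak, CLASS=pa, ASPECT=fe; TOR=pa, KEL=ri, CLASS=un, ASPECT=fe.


cell TOR=un, KEL=ak, CLASS=pa, ASPECT=lu:
underlying: la-ketlo-vog-o-pa
1. d -> t, v -> f, z -> s / _ #: no change
2. o -> e, u -> i / F C0 _: fires at position(s) 7: laketlevogopa
surface: laketlevogopa

cell TOR=ib, KEL=ak, CLASS=pa, ASPECT=fe:
underlying: b-ketlo-o-o-pa
1. d -> t, v -> f, z -> s / _ #: no change
2. o -> e, u -> i / F C0 _: fires at position(s) 6: bketleoopa
surface: bketleoopa

cell TOR=pa, KEL=ri, CLASS=un, ASPECT=fe:
underlying: b-ketlo-a-go-d
1. d -> t, v -> f, z -> s / _ #: fires at position(s) 10: bketloagot
2. o -> e, u -> i / F C0 _: fires at position(s) 6: bketleagot
surface: bketleagot


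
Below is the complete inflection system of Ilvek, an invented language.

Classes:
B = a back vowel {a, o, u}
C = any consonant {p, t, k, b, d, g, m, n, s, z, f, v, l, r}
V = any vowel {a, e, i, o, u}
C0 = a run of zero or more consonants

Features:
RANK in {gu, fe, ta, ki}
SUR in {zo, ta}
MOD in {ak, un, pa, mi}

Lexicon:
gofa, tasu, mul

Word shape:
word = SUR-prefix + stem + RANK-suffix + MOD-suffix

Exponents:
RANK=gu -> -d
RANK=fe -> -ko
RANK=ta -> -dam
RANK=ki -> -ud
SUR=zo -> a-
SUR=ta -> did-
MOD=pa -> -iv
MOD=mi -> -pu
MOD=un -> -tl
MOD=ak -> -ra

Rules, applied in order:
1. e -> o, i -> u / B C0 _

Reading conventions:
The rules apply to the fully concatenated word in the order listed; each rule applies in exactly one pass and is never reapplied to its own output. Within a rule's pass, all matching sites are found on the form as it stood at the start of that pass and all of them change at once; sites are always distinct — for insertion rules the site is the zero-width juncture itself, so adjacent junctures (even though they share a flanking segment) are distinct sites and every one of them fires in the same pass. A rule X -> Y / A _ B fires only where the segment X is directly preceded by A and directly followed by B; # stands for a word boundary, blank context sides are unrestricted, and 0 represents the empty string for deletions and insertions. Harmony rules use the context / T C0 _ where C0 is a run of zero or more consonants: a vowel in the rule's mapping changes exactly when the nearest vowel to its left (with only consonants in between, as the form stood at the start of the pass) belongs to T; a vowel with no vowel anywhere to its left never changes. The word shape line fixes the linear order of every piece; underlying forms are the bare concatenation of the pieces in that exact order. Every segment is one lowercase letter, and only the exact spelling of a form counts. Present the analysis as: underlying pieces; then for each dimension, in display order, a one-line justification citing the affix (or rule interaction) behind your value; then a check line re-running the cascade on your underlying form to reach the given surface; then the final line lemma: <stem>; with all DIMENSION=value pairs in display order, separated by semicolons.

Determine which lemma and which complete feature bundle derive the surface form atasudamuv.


underlying: a-tasu-dam-iv
RANK=ta - signalled by the affix -dam
SUR=zo - signalled by the affix a-
MOD=pa - signalled by the affix -iv
check: atasudamiv -> atasudamuv
lemma: tasu; RANK=ta; SUR=zo; MOD=pa


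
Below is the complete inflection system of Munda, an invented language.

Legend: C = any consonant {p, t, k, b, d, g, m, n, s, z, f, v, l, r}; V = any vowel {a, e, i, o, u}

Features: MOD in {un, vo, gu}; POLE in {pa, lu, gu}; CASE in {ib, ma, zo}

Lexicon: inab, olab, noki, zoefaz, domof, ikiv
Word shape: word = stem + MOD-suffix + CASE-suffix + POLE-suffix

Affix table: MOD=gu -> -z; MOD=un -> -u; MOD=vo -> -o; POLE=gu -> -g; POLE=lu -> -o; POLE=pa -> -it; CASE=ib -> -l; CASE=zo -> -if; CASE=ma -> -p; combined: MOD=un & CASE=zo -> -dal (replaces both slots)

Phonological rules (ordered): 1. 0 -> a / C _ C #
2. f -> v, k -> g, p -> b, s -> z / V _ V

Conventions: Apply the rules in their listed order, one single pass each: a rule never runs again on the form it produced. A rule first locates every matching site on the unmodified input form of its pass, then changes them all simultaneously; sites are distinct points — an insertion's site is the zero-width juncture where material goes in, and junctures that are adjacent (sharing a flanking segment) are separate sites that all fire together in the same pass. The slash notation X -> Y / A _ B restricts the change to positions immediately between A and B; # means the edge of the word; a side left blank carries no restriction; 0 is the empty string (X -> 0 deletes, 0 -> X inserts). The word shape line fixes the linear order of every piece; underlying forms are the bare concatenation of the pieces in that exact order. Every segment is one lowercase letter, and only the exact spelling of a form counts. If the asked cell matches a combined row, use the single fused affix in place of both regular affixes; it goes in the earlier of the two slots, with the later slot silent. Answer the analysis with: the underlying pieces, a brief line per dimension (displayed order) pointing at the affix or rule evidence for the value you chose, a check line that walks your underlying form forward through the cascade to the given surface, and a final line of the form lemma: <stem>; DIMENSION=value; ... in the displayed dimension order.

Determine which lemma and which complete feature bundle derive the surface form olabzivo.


underlying: olab-z-if-o
MOD=gu - signalled by the affix -z
POLE=lu - signalled by the affix -o
CASE=zo - signalled by the affix -if
check: olabzifo -> olabzifo -> olabzivo
lemma: olab; MOD=gu; POLE=lu; CASE=zo


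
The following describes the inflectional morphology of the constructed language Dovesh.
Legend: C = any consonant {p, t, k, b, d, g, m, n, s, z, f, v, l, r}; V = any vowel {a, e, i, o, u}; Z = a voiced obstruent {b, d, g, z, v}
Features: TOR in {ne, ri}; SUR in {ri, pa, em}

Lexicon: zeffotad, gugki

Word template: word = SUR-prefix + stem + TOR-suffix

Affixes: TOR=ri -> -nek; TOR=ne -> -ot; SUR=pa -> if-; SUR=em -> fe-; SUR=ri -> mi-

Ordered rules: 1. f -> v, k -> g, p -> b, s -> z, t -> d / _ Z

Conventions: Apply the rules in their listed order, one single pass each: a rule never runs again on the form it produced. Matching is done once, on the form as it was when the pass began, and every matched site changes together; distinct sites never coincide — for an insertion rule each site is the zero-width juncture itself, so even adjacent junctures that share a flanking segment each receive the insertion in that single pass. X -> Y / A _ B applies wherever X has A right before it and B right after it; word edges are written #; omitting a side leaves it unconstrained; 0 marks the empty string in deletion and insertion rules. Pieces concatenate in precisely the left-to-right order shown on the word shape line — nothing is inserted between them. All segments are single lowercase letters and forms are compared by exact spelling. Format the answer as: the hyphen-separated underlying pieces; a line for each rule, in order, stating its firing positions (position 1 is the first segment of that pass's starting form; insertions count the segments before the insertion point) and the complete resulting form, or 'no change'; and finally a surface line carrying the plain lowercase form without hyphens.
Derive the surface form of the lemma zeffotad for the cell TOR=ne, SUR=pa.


underlying: if-zeffotad-ot
1. f -> v, k -> g, p -> b, s -> z, t -> d / _ Z: fires at position(s) 2: ivzeffotadot
surface: ivzeffotadot


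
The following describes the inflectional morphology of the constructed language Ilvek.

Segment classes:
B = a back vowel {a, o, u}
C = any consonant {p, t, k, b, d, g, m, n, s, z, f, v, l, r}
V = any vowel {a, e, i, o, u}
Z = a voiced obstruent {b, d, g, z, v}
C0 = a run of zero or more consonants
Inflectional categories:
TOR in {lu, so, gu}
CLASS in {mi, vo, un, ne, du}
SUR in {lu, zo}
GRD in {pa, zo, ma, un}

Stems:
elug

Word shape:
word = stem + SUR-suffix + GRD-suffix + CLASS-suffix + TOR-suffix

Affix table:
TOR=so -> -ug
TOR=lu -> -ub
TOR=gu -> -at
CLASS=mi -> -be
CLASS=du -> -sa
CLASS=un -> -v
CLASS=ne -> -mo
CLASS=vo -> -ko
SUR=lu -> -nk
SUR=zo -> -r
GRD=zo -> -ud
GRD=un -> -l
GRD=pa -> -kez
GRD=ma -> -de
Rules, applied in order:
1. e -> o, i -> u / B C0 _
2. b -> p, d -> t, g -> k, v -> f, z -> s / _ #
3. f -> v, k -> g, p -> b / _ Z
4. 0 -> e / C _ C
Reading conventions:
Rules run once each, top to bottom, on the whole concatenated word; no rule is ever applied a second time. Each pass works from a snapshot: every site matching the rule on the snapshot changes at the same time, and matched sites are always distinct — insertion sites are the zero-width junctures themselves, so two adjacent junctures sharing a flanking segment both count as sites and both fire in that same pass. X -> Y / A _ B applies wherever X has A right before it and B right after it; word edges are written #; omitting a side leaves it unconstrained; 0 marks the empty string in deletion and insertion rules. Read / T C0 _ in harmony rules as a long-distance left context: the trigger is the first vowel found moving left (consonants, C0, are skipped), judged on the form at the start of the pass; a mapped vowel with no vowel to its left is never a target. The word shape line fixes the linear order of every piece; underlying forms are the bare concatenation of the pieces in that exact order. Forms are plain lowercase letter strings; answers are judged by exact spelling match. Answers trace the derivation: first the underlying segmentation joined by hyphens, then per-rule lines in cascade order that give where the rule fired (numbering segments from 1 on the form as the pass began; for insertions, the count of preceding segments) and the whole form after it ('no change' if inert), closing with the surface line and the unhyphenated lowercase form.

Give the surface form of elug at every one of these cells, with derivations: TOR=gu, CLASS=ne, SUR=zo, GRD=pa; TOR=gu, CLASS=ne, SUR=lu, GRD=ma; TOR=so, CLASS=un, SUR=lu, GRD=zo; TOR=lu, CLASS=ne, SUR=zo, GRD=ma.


cell TOR=gu, CLASS=ne, SUR=zo, GRD=pa:
underlying: elug-r-kez-mo-at
1. e -> o, i -> u / B C0 _: fires at position(s) 7: elugrkozmoat
2. b -> p, d -> t, g -> k, v -> f, z -> s / _ #: no change
3. f -> v, k -> g, p -> b / _ Z: no change
4. 0 -> e / C _ C: inserts after position(s) 4, 5, 8: elugerekozemoat
surface: elugerekozemoat

cell TOR=gu, CLASS=ne, SUR=lu, GRD=ma:
underlying: elug-nk-de-mo-at
1. e -> o, i -> u / B C0 _: fires at position(s) 8: elugnkdomoat
2. b -> p, d -> t, g -> k, v -> f, z -> s / _ #: no change
3. f -> v, k -> g, p -> b / _ Z: fires at position(s) 6: elugngdomoat
4. 0 -> e / C _ C: inserts after position(s) 4, 5, 6: elugenegedomoat
surface: elugenegedomoat

cell TOR=so, CLASS=un, SUR=lu, GRD=zo:
underlying: elug-nk-ud-v-ug
1. e -> o, i -> u / B C0 _: no change
2. b -> p, d -> t, g -> k, v -> f, z -> s / _ #: fires at position(s) 11: elugnkudvuk
3. f -> v, k -> g, p -> b / _ Z: no change
4. 0 -> e / C _ C: inserts after position(s) 4, 5, 8: elugenekudevuk
surface: elugenekudevuk

cell TOR=lu, CLASS=ne, SUR=zo, GRD=ma:
underlying: elug-r-de-mo-ub
1. e -> o, i -> u / B C0 _: fires at position(s) 7: elugrdomoub
2. b -> p, d -> t, g -> k, v -> f, z -> s / _ #: fires at position(s) 11: elugrdomoup
3. f -> v, k -> g, p -> b / _ Z: no change
4. 0 -> e / C _ C: inserts after position(s) 4, 5: elugeredomoup
surface: elugeredomoup


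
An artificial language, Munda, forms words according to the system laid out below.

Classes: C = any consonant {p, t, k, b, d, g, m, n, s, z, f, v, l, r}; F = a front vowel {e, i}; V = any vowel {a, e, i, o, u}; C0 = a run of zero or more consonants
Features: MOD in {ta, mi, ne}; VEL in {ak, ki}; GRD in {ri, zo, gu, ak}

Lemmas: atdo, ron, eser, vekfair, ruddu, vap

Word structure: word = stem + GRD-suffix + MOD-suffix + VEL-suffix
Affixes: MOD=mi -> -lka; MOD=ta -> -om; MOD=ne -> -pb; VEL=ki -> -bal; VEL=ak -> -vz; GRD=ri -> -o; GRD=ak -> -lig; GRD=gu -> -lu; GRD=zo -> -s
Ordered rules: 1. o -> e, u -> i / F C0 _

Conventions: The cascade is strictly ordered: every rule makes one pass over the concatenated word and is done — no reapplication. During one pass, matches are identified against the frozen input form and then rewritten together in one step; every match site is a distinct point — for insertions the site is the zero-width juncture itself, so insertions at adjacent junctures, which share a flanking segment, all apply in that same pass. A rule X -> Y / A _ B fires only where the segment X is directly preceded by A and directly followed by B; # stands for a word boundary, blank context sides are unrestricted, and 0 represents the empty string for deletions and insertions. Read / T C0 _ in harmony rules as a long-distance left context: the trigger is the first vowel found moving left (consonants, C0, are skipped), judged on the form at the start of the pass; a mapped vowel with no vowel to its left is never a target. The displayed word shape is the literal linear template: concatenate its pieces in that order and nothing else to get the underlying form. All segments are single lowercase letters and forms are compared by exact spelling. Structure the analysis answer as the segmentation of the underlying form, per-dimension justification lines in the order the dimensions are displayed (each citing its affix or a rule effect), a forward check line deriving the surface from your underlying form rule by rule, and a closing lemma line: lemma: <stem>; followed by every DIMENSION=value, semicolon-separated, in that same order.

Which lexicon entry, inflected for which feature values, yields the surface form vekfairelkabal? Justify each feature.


underlying: vekfair-o-lka-bal
MOD=mi - signalled by the affix -lka
VEL=ki - signalled by the affix -bal
GRD=ri - signalled by the affix -o
check: vekfairolkabal -> vekfairelkabal
lemma: vekfair; MOD=mi; VEL=ki; GRD=ri


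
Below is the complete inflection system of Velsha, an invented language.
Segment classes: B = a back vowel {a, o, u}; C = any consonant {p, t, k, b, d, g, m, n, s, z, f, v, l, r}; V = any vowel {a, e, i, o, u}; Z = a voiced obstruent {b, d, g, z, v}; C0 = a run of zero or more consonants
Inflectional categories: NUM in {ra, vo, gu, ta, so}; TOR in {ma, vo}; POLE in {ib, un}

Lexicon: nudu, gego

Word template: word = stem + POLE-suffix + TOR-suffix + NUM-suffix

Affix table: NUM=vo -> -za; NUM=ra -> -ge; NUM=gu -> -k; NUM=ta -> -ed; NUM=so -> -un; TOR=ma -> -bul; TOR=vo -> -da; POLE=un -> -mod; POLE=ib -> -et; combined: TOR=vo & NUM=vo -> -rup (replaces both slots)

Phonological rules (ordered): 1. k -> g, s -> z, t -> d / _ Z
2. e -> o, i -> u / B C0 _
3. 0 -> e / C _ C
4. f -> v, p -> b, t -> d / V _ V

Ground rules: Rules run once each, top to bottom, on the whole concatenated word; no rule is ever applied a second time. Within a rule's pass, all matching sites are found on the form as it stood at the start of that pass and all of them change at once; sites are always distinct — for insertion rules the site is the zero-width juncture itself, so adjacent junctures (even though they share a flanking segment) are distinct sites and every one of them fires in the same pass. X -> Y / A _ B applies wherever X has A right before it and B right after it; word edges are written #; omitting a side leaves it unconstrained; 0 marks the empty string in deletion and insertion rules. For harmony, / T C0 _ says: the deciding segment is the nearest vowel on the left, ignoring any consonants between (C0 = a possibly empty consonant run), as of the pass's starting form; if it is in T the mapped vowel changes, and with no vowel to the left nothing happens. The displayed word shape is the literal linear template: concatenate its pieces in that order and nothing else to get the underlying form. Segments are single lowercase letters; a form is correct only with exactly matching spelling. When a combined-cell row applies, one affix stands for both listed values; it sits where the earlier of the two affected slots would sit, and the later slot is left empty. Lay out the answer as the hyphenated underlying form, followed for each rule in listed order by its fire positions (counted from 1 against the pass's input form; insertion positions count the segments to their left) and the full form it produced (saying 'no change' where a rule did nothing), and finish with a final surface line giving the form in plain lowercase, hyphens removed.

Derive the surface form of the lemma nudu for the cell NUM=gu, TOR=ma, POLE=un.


underlying: nudu-mod-bul-k
1. k -> g, s -> z, t -> d / _ Z: no change
2. e -> o, i -> u / B C0 _: no change
3. 0 -> e / C _ C: inserts after position(s) 7, 10: nudumodebulek
4. f -> v, p -> b, t -> d / V _ V: no change
surface: nudumodebulek


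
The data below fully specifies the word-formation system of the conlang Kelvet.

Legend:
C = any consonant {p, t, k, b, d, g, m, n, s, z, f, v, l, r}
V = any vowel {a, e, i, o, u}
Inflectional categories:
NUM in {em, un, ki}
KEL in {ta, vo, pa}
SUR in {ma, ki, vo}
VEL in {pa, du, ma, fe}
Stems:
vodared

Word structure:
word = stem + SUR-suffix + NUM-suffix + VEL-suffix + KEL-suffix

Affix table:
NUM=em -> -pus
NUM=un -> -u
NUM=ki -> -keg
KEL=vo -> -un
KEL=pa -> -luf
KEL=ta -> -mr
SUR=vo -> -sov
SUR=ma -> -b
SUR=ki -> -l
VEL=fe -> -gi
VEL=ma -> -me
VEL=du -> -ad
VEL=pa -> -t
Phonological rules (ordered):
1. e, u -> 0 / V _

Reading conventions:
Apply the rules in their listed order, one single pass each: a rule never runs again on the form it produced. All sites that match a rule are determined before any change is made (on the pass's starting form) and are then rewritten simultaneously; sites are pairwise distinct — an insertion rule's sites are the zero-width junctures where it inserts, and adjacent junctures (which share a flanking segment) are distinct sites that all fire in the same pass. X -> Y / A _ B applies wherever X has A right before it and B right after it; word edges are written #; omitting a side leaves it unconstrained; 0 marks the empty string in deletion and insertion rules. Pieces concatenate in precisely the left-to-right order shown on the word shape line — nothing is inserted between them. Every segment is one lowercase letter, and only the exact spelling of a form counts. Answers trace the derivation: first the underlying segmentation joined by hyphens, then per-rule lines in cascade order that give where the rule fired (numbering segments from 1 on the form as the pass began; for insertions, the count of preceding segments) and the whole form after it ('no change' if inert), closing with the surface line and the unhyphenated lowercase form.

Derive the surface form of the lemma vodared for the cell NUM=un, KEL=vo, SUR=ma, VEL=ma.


underlying: vodared-b-u-me-un
1. e, u -> 0 / V _: fires at position(s) 12: vodaredbumen
surface: vodaredbumen


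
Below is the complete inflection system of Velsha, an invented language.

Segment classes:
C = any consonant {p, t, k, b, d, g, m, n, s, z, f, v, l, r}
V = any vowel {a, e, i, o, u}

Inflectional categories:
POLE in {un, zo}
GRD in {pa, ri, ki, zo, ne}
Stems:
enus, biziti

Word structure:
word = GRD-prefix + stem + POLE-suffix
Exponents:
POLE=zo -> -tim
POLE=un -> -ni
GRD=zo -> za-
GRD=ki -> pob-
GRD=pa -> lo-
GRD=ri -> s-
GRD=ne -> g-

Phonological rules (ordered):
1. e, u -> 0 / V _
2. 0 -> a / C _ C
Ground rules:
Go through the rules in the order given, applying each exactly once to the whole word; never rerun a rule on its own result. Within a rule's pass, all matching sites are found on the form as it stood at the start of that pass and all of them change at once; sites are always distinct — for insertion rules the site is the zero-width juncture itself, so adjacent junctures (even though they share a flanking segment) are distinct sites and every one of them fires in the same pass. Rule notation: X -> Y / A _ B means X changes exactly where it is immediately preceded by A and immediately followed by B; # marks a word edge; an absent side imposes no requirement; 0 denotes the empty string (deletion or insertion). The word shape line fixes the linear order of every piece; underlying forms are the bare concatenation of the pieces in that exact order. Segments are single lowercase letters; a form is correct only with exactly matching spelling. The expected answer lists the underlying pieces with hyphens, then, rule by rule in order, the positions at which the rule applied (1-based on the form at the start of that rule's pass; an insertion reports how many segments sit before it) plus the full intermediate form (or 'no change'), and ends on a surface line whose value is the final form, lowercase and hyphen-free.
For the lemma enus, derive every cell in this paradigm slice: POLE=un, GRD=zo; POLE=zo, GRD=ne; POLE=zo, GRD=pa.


cell POLE=un, GRD=zo:
underlying: za-enus-ni
1. e, u -> 0 / V _: fires at position(s) 3: zanusni
2. 0 -> a / C _ C: inserts after position(s) 5: zanusani
surface: zanusani

cell POLE=zo, GRD=ne:
underlying: g-enus-tim
1. e, u -> 0 / V _: no change
2. 0 -> a / C _ C: inserts after position(s) 5: genusatim
surface: genusatim

cell POLE=zo, GRD=pa:
underlying: lo-enus-tim
1. e, u -> 0 / V _: fires at position(s) 3: lonustim
2. 0 -> a / C _ C: inserts after position(s) 5: lonusatim
surface: lonusatim


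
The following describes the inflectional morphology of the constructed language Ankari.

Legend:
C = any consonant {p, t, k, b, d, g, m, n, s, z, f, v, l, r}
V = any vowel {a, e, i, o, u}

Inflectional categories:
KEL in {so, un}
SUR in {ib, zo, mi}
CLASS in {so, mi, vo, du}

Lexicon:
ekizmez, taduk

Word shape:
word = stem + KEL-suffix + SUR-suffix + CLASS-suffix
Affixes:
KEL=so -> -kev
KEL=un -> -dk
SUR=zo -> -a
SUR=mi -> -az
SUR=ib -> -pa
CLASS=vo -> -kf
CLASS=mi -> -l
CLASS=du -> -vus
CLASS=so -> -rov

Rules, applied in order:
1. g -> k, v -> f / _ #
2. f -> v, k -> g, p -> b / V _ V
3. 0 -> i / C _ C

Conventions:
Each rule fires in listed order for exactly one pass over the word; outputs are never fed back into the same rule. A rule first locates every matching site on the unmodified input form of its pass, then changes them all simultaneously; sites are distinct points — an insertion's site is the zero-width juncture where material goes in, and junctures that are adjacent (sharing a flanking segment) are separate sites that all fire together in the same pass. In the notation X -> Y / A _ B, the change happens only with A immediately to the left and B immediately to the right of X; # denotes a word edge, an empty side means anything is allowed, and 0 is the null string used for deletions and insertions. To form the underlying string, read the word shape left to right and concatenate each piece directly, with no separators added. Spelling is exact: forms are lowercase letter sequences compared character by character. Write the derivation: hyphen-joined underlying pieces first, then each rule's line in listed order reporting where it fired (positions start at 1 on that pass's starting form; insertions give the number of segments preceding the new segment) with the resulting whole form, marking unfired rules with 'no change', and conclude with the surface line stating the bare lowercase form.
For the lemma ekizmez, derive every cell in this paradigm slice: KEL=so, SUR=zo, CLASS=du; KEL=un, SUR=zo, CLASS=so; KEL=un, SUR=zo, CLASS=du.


cell KEL=so, SUR=zo, CLASS=du:
underlying: ekizmez-kev-a-vus
1. g -> k, v -> f / _ #: no change
2. f -> v, k -> g, p -> b / V _ V: fires at position(s) 2: egizmezkevavus
3. 0 -> i / C _ C: inserts after position(s) 4, 7: egizimezikevavus
surface: egizimezikevavus

cell KEL=un, SUR=zo, CLASS=so:
underlying: ekizmez-dk-a-rov
1. g -> k, v -> f / _ #: fires at position(s) 13: ekizmezdkarof
2. f -> v, k -> g, p -> b / V _ V: fires at position(s) 2: egizmezdkarof
3. 0 -> i / C _ C: inserts after position(s) 4, 7, 8: egizimezidikarof
surface: egizimezidikarof

cell KEL=un, SUR=zo, CLASS=du:
underlying: ekizmez-dk-a-vus
1. g -> k, v -> f / _ #: no change
2. f -> v, k -> g, p -> b / V _ V: fires at position(s) 2: egizmezdkavus
3. 0 -> i / C _ C: inserts after position(s) 4, 7, 8: egizimezidikavus
surface: egizimezidikavus


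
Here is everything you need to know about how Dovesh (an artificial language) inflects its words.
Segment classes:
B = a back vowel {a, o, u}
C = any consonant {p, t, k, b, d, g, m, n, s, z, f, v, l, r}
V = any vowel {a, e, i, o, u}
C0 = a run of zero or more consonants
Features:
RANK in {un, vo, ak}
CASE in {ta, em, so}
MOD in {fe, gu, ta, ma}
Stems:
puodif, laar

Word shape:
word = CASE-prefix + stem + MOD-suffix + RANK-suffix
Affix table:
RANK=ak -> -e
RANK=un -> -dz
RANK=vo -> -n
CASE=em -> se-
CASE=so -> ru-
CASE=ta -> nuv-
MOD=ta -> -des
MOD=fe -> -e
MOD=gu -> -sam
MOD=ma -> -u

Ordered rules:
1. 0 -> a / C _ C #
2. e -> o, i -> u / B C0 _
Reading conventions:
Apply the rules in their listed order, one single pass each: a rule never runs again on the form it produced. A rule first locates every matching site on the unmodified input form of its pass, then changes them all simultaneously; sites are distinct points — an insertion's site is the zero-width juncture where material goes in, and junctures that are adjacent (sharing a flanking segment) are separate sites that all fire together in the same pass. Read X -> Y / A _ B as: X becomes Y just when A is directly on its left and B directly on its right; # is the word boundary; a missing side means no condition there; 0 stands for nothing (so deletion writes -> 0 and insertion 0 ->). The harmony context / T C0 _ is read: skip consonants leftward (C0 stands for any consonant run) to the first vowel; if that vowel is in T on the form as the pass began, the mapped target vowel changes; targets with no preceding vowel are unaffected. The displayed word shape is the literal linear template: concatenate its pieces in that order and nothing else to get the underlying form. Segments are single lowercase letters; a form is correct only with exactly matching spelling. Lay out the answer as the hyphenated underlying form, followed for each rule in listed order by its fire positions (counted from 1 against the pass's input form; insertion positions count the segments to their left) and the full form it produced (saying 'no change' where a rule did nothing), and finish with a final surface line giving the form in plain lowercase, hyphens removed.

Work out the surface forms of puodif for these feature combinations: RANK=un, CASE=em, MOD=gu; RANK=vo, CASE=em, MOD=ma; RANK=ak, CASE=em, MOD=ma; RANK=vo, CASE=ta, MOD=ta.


cell RANK=un, CASE=em, MOD=gu:
underlying: se-puodif-sam-dz
1. 0 -> a / C _ C #: inserts after position(s) 12: sepuodifsamdaz
2. e -> o, i -> u / B C0 _: fires at position(s) 7: sepuodufsamdaz
surface: sepuodufsamdaz

cell RANK=vo, CASE=em, MOD=ma:
underlying: se-puodif-u-n
1. 0 -> a / C _ C #: no change
2. e -> o, i -> u / B C0 _: fires at position(s) 7: sepuodufun
surface: sepuodufun

cell RANK=ak, CASE=em, MOD=ma:
underlying: se-puodif-u-e
1. 0 -> a / C _ C #: no change
2. e -> o, i -> u / B C0 _: fires at position(s) 7, 10: sepuodufuo
surface: sepuodufuo

cell RANK=vo, CASE=ta, MOD=ta:
underlying: nuv-puodif-des-n
1. 0 -> a / C _ C #: inserts after position(s) 12: nuvpuodifdesan
2. e -> o, i -> u / B C0 _: fires at position(s) 8: nuvpuodufdesan
surface: nuvpuodufdesan


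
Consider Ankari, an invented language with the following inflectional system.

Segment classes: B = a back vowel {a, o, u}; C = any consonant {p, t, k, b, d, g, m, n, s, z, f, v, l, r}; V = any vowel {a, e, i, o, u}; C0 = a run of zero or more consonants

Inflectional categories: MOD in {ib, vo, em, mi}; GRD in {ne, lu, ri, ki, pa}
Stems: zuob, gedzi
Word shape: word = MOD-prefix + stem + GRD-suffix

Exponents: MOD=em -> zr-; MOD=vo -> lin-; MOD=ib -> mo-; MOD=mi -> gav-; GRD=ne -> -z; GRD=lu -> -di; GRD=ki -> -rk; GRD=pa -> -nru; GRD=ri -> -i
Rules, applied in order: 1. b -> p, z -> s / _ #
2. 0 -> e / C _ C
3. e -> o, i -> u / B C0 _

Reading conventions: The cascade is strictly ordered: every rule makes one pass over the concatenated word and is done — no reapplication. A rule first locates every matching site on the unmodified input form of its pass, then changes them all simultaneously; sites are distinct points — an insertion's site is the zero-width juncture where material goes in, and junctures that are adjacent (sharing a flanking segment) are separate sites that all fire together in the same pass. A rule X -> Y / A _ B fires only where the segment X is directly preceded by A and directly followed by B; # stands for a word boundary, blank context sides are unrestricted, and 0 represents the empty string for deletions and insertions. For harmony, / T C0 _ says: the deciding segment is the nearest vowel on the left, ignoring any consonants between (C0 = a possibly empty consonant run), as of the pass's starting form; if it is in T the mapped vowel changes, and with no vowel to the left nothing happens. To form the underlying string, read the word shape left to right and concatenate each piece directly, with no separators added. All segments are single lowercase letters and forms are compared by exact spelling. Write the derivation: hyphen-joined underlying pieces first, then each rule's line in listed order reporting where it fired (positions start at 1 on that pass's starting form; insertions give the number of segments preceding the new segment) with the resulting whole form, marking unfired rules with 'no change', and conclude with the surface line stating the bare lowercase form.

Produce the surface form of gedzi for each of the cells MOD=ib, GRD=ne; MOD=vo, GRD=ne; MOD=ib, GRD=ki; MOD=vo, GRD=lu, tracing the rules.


cell MOD=ib, GRD=ne:
underlying: mo-gedzi-z
1. b -> p, z -> s / _ #: fires at position(s) 8: mogedzis
2. 0 -> e / C _ C: inserts after position(s) 5: mogedezis
3. e -> o, i -> u / B C0 _: fires at position(s) 4: mogodezis
surface: mogodezis

cell MOD=vo, GRD=ne:
underlying: lin-gedzi-z
1. b -> p, z -> s / _ #: fires at position(s) 9: lingedzis
2. 0 -> e / C _ C: inserts after position(s) 3, 6: linegedezis
3. e -> o, i -> u / B C0 _: no change
surface: linegedezis

cell MOD=ib, GRD=ki:
underlying: mo-gedzi-rk
1. b -> p, z -> s / _ #: no change
2. 0 -> e / C _ C: inserts after position(s) 5, 8: mogedezirek
3. e -> o, i -> u / B C0 _: fires at position(s) 4: mogodezirek
surface: mogodezirek

cell MOD=vo, GRD=lu:
underlying: lin-gedzi-di
1. b -> p, z -> s / _ #: no change
2. 0 -> e / C _ C: inserts after position(s) 3, 6: linegedezidi
3. e -> o, i -> u / B C0 _: no change
surface: linegedezidi


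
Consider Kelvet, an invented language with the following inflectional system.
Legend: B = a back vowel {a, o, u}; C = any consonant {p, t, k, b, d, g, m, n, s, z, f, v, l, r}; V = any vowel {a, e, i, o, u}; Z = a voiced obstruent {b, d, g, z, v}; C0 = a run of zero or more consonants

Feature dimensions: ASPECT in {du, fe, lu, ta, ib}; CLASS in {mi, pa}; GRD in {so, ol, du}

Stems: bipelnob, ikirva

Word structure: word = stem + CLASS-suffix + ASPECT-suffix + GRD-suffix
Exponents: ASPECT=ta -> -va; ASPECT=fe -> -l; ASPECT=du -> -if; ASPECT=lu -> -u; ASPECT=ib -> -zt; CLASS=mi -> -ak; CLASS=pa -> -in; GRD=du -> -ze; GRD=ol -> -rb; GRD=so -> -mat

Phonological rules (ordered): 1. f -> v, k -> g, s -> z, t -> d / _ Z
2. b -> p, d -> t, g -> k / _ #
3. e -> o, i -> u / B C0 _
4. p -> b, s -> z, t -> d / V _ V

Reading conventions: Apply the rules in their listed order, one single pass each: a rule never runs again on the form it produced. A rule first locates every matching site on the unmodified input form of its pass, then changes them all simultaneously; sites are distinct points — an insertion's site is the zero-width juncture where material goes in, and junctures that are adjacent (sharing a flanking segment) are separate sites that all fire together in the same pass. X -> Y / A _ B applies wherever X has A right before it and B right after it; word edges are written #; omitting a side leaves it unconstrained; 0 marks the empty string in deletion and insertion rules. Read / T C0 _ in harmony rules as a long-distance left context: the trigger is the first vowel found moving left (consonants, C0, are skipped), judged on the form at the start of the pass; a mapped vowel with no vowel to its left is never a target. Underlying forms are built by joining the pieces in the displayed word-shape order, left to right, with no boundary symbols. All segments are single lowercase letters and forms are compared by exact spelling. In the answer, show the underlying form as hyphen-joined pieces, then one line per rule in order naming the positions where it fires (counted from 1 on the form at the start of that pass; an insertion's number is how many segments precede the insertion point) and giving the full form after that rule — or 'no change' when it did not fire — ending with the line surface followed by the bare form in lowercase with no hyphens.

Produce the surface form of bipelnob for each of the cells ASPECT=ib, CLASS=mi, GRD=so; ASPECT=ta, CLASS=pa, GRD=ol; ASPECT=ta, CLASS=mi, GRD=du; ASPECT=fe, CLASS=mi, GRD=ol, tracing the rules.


cell ASPECT=ib, CLASS=mi, GRD=so:
underlying: bipelnob-ak-zt-mat
1. f -> v, k -> g, s -> z, t -> d / _ Z: fires at position(s) 10: bipelnobagztmat
2. b -> p, d -> t, g -> k / _ #: no change
3. e -> o, i -> u / B C0 _: no change
4. p -> b, s -> z, t -> d / V _ V: fires at position(s) 3: bibelnobagztmat
surface: bibelnobagztmat

cell ASPECT=ta, CLASS=pa, GRD=ol:
underlying: bipelnob-in-va-rb
1. f -> v, k -> g, s -> z, t -> d / _ Z: no change
2. b -> p, d -> t, g -> k / _ #: fires at position(s) 14: bipelnobinvarp
3. e -> o, i -> u / B C0 _: fires at position(s) 9: bipelnobunvarp
4. p -> b, s -> z, t -> d / V _ V: fires at position(s) 3: bibelnobunvarp
surface: bibelnobunvarp

cell ASPECT=ta, CLASS=mi, GRD=du:
underlying: bipelnob-ak-va-ze
1. f -> v, k -> g, s -> z, t -> d / _ Z: fires at position(s) 10: bipelnobagvaze
2. b -> p, d -> t, g -> k / _ #: no change
3. e -> o, i -> u / B C0 _: fires at position(s) 14: bipelnobagvazo
4. p -> b, s -> z, t -> d / V _ V: fires at position(s) 3: bibelnobagvazo
surface: bibelnobagvazo

cell ASPECT=fe, CLASS=mi, GRD=ol:
underlying: bipelnob-ak-l-rb
1. f -> v, k -> g, s -> z, t -> d / _ Z: no change
2. b -> p, d -> t, g -> k / _ #: fires at position(s) 13: bipelnobaklrp
3. e -> o, i -> u / B C0 _: no change
4. p -> b, s -> z, t -> d / V _ V: fires at position(s) 3: bibelnobaklrp
surface: bibelnobaklrp
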